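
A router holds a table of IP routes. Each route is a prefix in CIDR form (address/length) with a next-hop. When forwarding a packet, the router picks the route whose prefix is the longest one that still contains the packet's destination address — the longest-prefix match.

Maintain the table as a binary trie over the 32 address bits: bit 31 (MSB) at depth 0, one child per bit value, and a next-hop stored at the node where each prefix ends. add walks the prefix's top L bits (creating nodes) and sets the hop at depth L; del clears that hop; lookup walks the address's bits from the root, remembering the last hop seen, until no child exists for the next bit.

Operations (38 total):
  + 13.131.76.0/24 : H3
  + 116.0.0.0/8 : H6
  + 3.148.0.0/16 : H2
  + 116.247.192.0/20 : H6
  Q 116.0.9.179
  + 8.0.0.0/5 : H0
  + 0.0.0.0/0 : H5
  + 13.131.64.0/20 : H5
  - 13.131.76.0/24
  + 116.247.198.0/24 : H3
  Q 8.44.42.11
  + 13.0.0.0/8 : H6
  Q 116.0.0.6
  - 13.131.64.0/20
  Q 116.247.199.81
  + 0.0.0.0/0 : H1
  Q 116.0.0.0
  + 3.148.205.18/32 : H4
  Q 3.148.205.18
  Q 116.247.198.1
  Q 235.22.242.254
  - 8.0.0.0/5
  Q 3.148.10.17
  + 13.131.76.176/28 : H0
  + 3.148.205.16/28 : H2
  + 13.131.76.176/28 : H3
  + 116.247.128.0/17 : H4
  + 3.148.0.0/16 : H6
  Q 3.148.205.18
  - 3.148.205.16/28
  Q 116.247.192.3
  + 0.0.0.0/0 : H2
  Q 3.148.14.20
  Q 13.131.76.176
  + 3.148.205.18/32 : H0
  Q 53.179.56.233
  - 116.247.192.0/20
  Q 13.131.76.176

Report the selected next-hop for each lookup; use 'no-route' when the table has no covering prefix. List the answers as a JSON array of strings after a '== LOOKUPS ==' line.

Apply in order:
  + 13.131.76.0/24 (H3) depth=24
  + 116.0.0.0/8 (H6) depth=8
  + 3.148.0.0/16 (H2) depth=16
  + 116.247.192.0/20 (H6) depth=20
  lookup 116.0.9.179: bits 01110100 walk d0:-→d1:-→d2:-→d3:-→d4:-→d5:-→d6:-→d7:-→d8:H6 -> H6
  + 8.0.0.0/5 (H0) depth=5
  + 0.0.0.0/0 (H5) depth=0
  + 13.131.64.0/20 (H5) depth=20
  del 13.131.76.0/24 (clear depth 24)
  + 116.247.198.0/24 (H3) depth=24
  lookup 8.44.42.11: bits 00001 walk d0:H5→d1:-→d2:-→d3:-→d4:-→d5:H0 -> H0
  + 13.0.0.0/8 (H6) depth=8
  lookup 116.0.0.6: bits 01110100 walk d0:H5→d1:-→d2:-→d3:-→d4:-→d5:-→d6:-→d7:-→d8:H6 -> H6
  del 13.131.64.0/20 (clear depth 20)
  lookup 116.247.199.81: bits 01110100111101111100011 walk d0:H5→d1:-→d2:-→d3:-→d4:-→d5:-→d6:-→d7:-→d8:H6→d9:-→d10:-→d11:-→d12:-→d13:-→d14:-→d15:-→d16:-→d17:-→d18:-→d19:-→d20:H6→d21:-→d22:-→d23:- -> H6
  + 0.0.0.0/0 (H1) depth=0
  lookup 116.0.0.0: bits 01110100 walk d0:H1→d1:-→d2:-→d3:-→d4:-→d5:-→d6:-→d7:-→d8:H6 -> H6
  + 3.148.205.18/32 (H4) depth=32
  lookup 3.148.205.18: bits 00000011100101001100110100010010 walk d0:H1→d1:-→d2:-→d3:-→d4:-→d5:-→d6:-→d7:-→d8:-→d9:-→d10:-→d11:-→d12:-→d13:-→d14:-→d15:-→d16:H2→d17:-→d18:-→d19:-→d20:-→d21:-→d22:-→d23:-→d24:-→d25:-→d26:-→d27:-→d28:-→d29:-→d30:-→d31:-→d32:H4 -> H4
  lookup 116.247.198.1: bits 011101001111011111000110 walk d0:H1→d1:-→d2:-→d3:-→d4:-→d5:-→d6:-→d7:-→d8:H6→d9:-→d10:-→d11:-→d12:-→d13:-→d14:-→d15:-→d16:-→d17:-→d18:-→d19:-→d20:H6→d21:-→d22:-→d23:-→d24:H3 -> H3
  lookup 235.22.242.254: bits ε walk d0:H1 -> H1
  del 8.0.0.0/5 (clear depth 5)
  lookup 3.148.10.17: bits 0000001110010100 walk d0:H1→d1:-→d2:-→d3:-→d4:-→d5:-→d6:-→d7:-→d8:-→d9:-→d10:-→d11:-→d12:-→d13:-→d14:-→d15:-→d16:H2 -> H2
  + 13.131.76.176/28 (H0) depth=28
  + 3.148.205.16/28 (H2) depth=28
  + 13.131.76.176/28 (H3) depth=28
  + 116.247.128.0/17 (H4) depth=17
  + 3.148.0.0/16 (H6) depth=16
  lookup 3.148.205.18: bits 00000011100101001100110100010010 walk d0:H1→d1:-→d2:-→d3:-→d4:-→d5:-→d6:-→d7:-→d8:-→d9:-→d10:-→d11:-→d12:-→d13:-→d14:-→d15:-→d16:H6→d17:-→d18:-→d19:-→d20:-→d21:-→d22:-→d23:-→d24:-→d25:-→d26:-→d27:-→d28:H2→d29:-→d30:-→d31:-→d32:H4 -> H4
  del 3.148.205.16/28 (clear depth 28)
  lookup 116.247.192.3: bits 011101001111011111000 walk d0:H1→d1:-→d2:-→d3:-→d4:-→d5:-→d6:-→d7:-→d8:H6→d9:-→d10:-→d11:-→d12:-→d13:-→d14:-→d15:-→d16:-→d17:H4→d18:-→d19:-→d20:H6→d21:- -> H6
  + 0.0.0.0/0 (H2) depth=0
  lookup 3.148.14.20: bits 0000001110010100 walk d0:H2→d1:-→d2:-→d3:-→d4:-→d5:-→d6:-→d7:-→d8:-→d9:-→d10:-→d11:-→d12:-→d13:-→d14:-→d15:-→d16:H6 -> H6
  lookup 13.131.76.176: bits 0000110110000011010011001011 walk d0:H2→d1:-→d2:-→d3:-→d4:-→d5:-→d6:-→d7:-→d8:H6→d9:-→d10:-→d11:-→d12:-→d13:-→d14:-→d15:-→d16:-→d17:-→d18:-→d19:-→d20:-→d21:-→d22:-→d23:-→d24:-→d25:-→d26:-→d27:-→d28:H3 -> H3
  + 3.148.205.18/32 (H0) depth=32
  lookup 53.179.56.233: bits 00 walk d0:H2→d1:-→d2:- -> H2
  del 116.247.192.0/20 (clear depth 20)
  lookup 13.131.76.176: bits 0000110110000011010011001011 walk d0:H2→d1:-→d2:-→d3:-→d4:-→d5:-→d6:-→d7:-→d8:H6→d9:-→d10:-→d11:-→d12:-→d13:-→d14:-→d15:-→d16:-→d17:-→d18:-→d19:-→d20:-→d21:-→d22:-→d23:-→d24:-→d25:-→d26:-→d27:-→d28:H3 -> H3

== LOOKUPS ==
["H6","H0","H6","H6","H6","H4","H3","H1","H2","H4","H6","H6","H3","H2","H3"]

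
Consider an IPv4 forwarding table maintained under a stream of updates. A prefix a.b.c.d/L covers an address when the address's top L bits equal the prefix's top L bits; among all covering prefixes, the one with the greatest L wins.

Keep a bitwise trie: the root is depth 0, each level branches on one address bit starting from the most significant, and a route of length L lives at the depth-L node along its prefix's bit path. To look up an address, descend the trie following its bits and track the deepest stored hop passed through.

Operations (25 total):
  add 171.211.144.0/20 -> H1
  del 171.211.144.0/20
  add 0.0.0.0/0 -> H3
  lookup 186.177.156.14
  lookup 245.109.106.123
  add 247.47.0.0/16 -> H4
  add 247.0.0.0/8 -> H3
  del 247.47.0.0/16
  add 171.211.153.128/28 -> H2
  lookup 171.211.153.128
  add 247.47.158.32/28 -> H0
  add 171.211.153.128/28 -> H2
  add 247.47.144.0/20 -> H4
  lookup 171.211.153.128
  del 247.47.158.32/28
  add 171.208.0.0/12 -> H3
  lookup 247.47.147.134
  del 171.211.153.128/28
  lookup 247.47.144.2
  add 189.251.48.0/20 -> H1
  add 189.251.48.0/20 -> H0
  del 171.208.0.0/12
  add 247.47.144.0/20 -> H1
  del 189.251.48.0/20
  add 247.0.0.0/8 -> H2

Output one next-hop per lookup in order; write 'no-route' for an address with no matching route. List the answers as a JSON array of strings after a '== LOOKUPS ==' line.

Process each operation:
  + 171.211.144.0/20 (H1) depth=20
  - 171.211.144.0/20 clear@20
  + 0.0.0.0/0 (H3) depth=0
  lookup 186.177.156.14: bits 101 walk d0:H3→d1:-→d2:-→d3:- -> H3
  lookup 245.109.106.123: bits 1 walk d0:H3→d1:- -> H3
  + 247.47.0.0/16 (H4) depth=16
  + 247.0.0.0/8 (H3) depth=8
  - 247.47.0.0/16 clear@16
  + 171.211.153.128/28 (H2) depth=28
  lookup 171.211.153.128: bits 1010101111010011100110011000 walk d0:H3→d1:-→d2:-→d3:-→d4:-→d5:-→d6:-→d7:-→d8:-→d9:-→d10:-→d11:-→d12:-→d13:-→d14:-→d15:-→d16:-→d17:-→d18:-→d19:-→d20:-→d21:-→d22:-→d23:-→d24:-→d25:-→d26:-→d27:-→d28:H2 -> H2
  + 247.47.158.32/28 (H0) depth=28
  + 171.211.153.128/28 (H2) depth=28
  + 247.47.144.0/20 (H4) depth=20
  lookup 171.211.153.128: bits 1010101111010011100110011000 walk d0:H3→d1:-→d2:-→d3:-→d4:-→d5:-→d6:-→d7:-→d8:-→d9:-→d10:-→d11:-→d12:-→d13:-→d14:-→d15:-→d16:-→d17:-→d18:-→d19:-→d20:-→d21:-→d22:-→d23:-→d24:-→d25:-→d26:-→d27:-→d28:H2 -> H2
  - 247.47.158.32/28 clear@28
  + 171.208.0.0/12 (H3) depth=12
  lookup 247.47.147.134: bits 11110111001011111001 walk d0:H3→d1:-→d2:-→d3:-→d4:-→d5:-→d6:-→d7:-→d8:H3→d9:-→d10:-→d11:-→d12:-→d13:-→d14:-→d15:-→d16:-→d17:-→d18:-→d19:-→d20:H4 -> H4
  - 171.211.153.128/28 clear@28
  lookup 247.47.144.2: bits 11110111001011111001 walk d0:H3→d1:-→d2:-→d3:-→d4:-→d5:-→d6:-→d7:-→d8:H3→d9:-→d10:-→d11:-→d12:-→d13:-→d14:-→d15:-→d16:-→d17:-→d18:-→d19:-→d20:H4 -> H4
  + 189.251.48.0/20 (H1) depth=20
  + 189.251.48.0/20 (H0) depth=20
  - 171.208.0.0/12 clear@12
  + 247.47.144.0/20 (H1) depth=20
  - 189.251.48.0/20 clear@20
  + 247.0.0.0/8 (H2) depth=8

== LOOKUPS ==
["H3","H3","H2","H2","H4","H4"]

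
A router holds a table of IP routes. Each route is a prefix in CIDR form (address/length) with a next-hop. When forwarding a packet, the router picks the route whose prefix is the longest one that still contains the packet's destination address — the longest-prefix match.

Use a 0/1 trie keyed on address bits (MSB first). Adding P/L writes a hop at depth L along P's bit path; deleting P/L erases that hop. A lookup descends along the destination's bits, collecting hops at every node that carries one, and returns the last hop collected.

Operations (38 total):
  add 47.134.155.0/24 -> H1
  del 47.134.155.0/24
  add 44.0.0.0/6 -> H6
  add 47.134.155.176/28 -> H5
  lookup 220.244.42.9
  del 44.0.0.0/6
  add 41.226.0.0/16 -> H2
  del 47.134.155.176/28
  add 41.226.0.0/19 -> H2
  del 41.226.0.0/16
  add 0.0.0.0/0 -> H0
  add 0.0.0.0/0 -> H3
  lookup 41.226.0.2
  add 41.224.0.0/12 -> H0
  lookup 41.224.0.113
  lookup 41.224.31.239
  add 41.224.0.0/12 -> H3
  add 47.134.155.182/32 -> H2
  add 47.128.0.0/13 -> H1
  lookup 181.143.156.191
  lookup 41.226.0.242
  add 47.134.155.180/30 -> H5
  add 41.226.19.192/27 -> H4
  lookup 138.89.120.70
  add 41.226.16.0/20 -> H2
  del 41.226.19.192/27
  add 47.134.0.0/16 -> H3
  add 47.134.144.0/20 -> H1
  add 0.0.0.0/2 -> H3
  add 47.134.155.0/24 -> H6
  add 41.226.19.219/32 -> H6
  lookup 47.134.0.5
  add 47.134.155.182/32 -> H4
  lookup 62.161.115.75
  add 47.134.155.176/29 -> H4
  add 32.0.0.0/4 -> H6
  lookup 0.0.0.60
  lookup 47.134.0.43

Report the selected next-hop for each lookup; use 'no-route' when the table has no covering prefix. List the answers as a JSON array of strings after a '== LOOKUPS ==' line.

Trace:
  + 47.134.155.0/24 (H1) depth=24
  - 47.134.155.0/24 clear@24
  + 44.0.0.0/6 (H6) depth=6
  + 47.134.155.176/28 (H5) depth=28
  Q 220.244.42.9: descend ε ; hops seen [∅] ; pick no-route
  - 44.0.0.0/6 clear@6
  + 41.226.0.0/16 (H2) depth=16
  - 47.134.155.176/28 clear@28
  + 41.226.0.0/19 (H2) depth=19
  - 41.226.0.0/16 clear@16
  + 0.0.0.0/0 (H0) depth=0
  + 0.0.0.0/0 (H3) depth=0
  Q 41.226.0.2: descend 0010100111100010000 ; hops seen [H3,H2] ; pick H2
  + 41.224.0.0/12 (H0) depth=12
  Q 41.224.0.113: descend 00101001111000 ; hops seen [H3,H0] ; pick H0
  Q 41.224.31.239: descend 00101001111000 ; hops seen [H3,H0] ; pick H0
  + 41.224.0.0/12 (H3) depth=12
  + 47.134.155.182/32 (H2) depth=32
  + 47.128.0.0/13 (H1) depth=13
  Q 181.143.156.191: descend ε ; hops seen [H3] ; pick H3
  Q 41.226.0.242: descend 0010100111100010000 ; hops seen [H3,H3,H2] ; pick H2
  + 47.134.155.180/30 (H5) depth=30
  + 41.226.19.192/27 (H4) depth=27
  Q 138.89.120.70: descend ε ; hops seen [H3] ; pick H3
  + 41.226.16.0/20 (H2) depth=20
  - 41.226.19.192/27 clear@27
  + 47.134.0.0/16 (H3) depth=16
  + 47.134.144.0/20 (H1) depth=20
  + 0.0.0.0/2 (H3) depth=2
  + 47.134.155.0/24 (H6) depth=24
  + 41.226.19.219/32 (H6) depth=32
  Q 47.134.0.5: descend 0010111110000110 ; hops seen [H3,H3,H1,H3] ; pick H3
  + 47.134.155.182/32 (H4) depth=32
  Q 62.161.115.75: descend 001 ; hops seen [H3,H3] ; pick H3
  + 47.134.155.176/29 (H4) depth=29
  + 32.0.0.0/4 (H6) depth=4
  Q 0.0.0.60: descend 00 ; hops seen [H3,H3] ; pick H3
  Q 47.134.0.43: descend 0010111110000110 ; hops seen [H3,H3,H6,H1,H3] ; pick H3

== LOOKUPS ==
["no-route","H2","H0","H0","H3","H2","H3","H3","H3","H3","H3"]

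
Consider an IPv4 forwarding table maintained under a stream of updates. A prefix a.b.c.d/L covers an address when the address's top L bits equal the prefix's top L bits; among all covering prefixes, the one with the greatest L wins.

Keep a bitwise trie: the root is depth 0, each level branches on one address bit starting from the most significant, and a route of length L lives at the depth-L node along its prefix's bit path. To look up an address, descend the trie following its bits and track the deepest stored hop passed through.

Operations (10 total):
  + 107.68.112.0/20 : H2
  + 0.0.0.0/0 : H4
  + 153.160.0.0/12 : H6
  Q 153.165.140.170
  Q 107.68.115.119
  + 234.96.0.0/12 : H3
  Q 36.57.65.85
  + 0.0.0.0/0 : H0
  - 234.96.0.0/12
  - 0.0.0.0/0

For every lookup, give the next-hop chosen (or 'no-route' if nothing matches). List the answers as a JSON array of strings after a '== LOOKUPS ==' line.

Process each operation:
  add 107.68.112.0/20 -> H2 at depth 20
  add 0.0.0.0/0 -> H4 at depth 0
  add 153.160.0.0/12 -> H6 at depth 12
  ? 153.165.140.170  path d0:H4→d1:-→d2:-→d3:-→d4:-→d5:-→d6:-→d7:-→d8:-→d9:-→d10:-→d11:-→d12:H6  best=H6
  ? 107.68.115.119  path d0:H4→d1:-→d2:-→d3:-→d4:-→d5:-→d6:-→d7:-→d8:-→d9:-→d10:-→d11:-→d12:-→d13:-→d14:-→d15:-→d16:-→d17:-→d18:-→d19:-→d20:H2  best=H2
  add 234.96.0.0/12 -> H3 at depth 12
  ? 36.57.65.85  path d0:H4→d1:-  best=H4
  add 0.0.0.0/0 -> H0 at depth 0
  del 234.96.0.0/12 (clear depth 12)
  del 0.0.0.0/0 (clear depth 0)

== LOOKUPS ==
["H6","H2","H4"]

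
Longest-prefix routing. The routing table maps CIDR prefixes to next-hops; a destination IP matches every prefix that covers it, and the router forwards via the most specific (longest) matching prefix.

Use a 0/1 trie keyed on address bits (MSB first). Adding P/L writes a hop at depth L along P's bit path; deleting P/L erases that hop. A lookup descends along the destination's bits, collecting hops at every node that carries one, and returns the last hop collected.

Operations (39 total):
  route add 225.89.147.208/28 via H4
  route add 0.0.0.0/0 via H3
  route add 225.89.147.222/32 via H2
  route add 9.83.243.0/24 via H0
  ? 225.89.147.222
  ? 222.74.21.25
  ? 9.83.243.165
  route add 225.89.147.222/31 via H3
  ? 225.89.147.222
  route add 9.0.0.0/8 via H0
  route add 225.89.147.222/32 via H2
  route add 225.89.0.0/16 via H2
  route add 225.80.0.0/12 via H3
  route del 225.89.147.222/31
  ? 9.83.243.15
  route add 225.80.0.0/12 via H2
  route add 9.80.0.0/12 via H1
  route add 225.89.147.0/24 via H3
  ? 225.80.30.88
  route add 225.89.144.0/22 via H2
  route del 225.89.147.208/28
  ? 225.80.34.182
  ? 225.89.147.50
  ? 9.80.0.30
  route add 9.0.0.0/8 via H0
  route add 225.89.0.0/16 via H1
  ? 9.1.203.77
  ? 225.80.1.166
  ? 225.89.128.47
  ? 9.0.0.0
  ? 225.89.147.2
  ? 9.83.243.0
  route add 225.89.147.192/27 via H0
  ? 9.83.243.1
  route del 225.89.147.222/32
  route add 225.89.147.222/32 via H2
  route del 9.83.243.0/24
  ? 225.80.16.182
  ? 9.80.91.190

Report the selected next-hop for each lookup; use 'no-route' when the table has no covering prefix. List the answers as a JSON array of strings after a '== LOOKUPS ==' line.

Apply in order:
  + 225.89.147.208/28 (H4) depth=28
  + 0.0.0.0/0 (H3) depth=0
  + 225.89.147.222/32 (H2) depth=32
  + 9.83.243.0/24 (H0) depth=24
  lookup 225.89.147.222: bits 11100001010110011001001111011110 walk d0:H3→d1:-→d2:-→d3:-→d4:-→d5:-→d6:-→d7:-→d8:-→d9:-→d10:-→d11:-→d12:-→d13:-→d14:-→d15:-→d16:-→d17:-→d18:-→d19:-→d20:-→d21:-→d22:-→d23:-→d24:-→d25:-→d26:-→d27:-→d28:H4→d29:-→d30:-→d31:-→d32:H2 -> H2
  lookup 222.74.21.25: bits 11 walk d0:H3→d1:-→d2:- -> H3
  lookup 9.83.243.165: bits 000010010101001111110011 walk d0:H3→d1:-→d2:-→d3:-→d4:-→d5:-→d6:-→d7:-→d8:-→d9:-→d10:-→d11:-→d12:-→d13:-→d14:-→d15:-→d16:-→d17:-→d18:-→d19:-→d20:-→d21:-→d22:-→d23:-→d24:H0 -> H0
  + 225.89.147.222/31 (H3) depth=31
  lookup 225.89.147.222: bits 11100001010110011001001111011110 walk d0:H3→d1:-→d2:-→d3:-→d4:-→d5:-→d6:-→d7:-→d8:-→d9:-→d10:-→d11:-→d12:-→d13:-→d14:-→d15:-→d16:-→d17:-→d18:-→d19:-→d20:-→d21:-→d22:-→d23:-→d24:-→d25:-→d26:-→d27:-→d28:H4→d29:-→d30:-→d31:H3→d32:H2 -> H2
  + 9.0.0.0/8 (H0) depth=8
  + 225.89.147.222/32 (H2) depth=32
  + 225.89.0.0/16 (H2) depth=16
  + 225.80.0.0/12 (H3) depth=12
  del 225.89.147.222/31 (clear depth 31)
  lookup 9.83.243.15: bits 000010010101001111110011 walk d0:H3→d1:-→d2:-→d3:-→d4:-→d5:-→d6:-→d7:-→d8:H0→d9:-→d10:-→d11:-→d12:-→d13:-→d14:-→d15:-→d16:-→d17:-→d18:-→d19:-→d20:-→d21:-→d22:-→d23:-→d24:H0 -> H0
  + 225.80.0.0/12 (H2) depth=12
  + 9.80.0.0/12 (H1) depth=12
  + 225.89.147.0/24 (H3) depth=24
  lookup 225.80.30.88: bits 111000010101 walk d0:H3→d1:-→d2:-→d3:-→d4:-→d5:-→d6:-→d7:-→d8:-→d9:-→d10:-→d11:-→d12:H2 -> H2
  + 225.89.144.0/22 (H2) depth=22
  del 225.89.147.208/28 (clear depth 28)
  lookup 225.80.34.182: bits 111000010101 walk d0:H3→d1:-→d2:-→d3:-→d4:-→d5:-→d6:-→d7:-→d8:-→d9:-→d10:-→d11:-→d12:H2 -> H2
  lookup 225.89.147.50: bits 111000010101100110010011 walk d0:H3→d1:-→d2:-→d3:-→d4:-→d5:-→d6:-→d7:-→d8:-→d9:-→d10:-→d11:-→d12:H2→d13:-→d14:-→d15:-→d16:H2→d17:-→d18:-→d19:-→d20:-→d21:-→d22:H2→d23:-→d24:H3 -> H3
  lookup 9.80.0.30: bits 00001001010100 walk d0:H3→d1:-→d2:-→d3:-→d4:-→d5:-→d6:-→d7:-→d8:H0→d9:-→d10:-→d11:-→d12:H1→d13:-→d14:- -> H1
  + 9.0.0.0/8 (H0) depth=8
  + 225.89.0.0/16 (H1) depth=16
  lookup 9.1.203.77: bits 000010010 walk d0:H3→d1:-→d2:-→d3:-→d4:-→d5:-→d6:-→d7:-→d8:H0→d9:- -> H0
  lookup 225.80.1.166: bits 111000010101 walk d0:H3→d1:-→d2:-→d3:-→d4:-→d5:-→d6:-→d7:-→d8:-→d9:-→d10:-→d11:-→d12:H2 -> H2
  lookup 225.89.128.47: bits 1110000101011001100 walk d0:H3→d1:-→d2:-→d3:-→d4:-→d5:-→d6:-→d7:-→d8:-→d9:-→d10:-→d11:-→d12:H2→d13:-→d14:-→d15:-→d16:H1→d17:-→d18:-→d19:- -> H1
  lookup 9.0.0.0: bits 000010010 walk d0:H3→d1:-→d2:-→d3:-→d4:-→d5:-→d6:-→d7:-→d8:H0→d9:- -> H0
  lookup 225.89.147.2: bits 111000010101100110010011 walk d0:H3→d1:-→d2:-→d3:-→d4:-→d5:-→d6:-→d7:-→d8:-→d9:-→d10:-→d11:-→d12:H2→d13:-→d14:-→d15:-→d16:H1→d17:-→d18:-→d19:-→d20:-→d21:-→d22:H2→d23:-→d24:H3 -> H3
  lookup 9.83.243.0: bits 000010010101001111110011 walk d0:H3→d1:-→d2:-→d3:-→d4:-→d5:-→d6:-→d7:-→d8:H0→d9:-→d10:-→d11:-→d12:H1→d13:-→d14:-→d15:-→d16:-→d17:-→d18:-→d19:-→d20:-→d21:-→d22:-→d23:-→d24:H0 -> H0
  + 225.89.147.192/27 (H0) depth=27
  lookup 9.83.243.1: bits 000010010101001111110011 walk d0:H3→d1:-→d2:-→d3:-→d4:-→d5:-→d6:-→d7:-→d8:H0→d9:-→d10:-→d11:-→d12:H1→d13:-→d14:-→d15:-→d16:-→d17:-→d18:-→d19:-→d20:-→d21:-→d22:-→d23:-→d24:H0 -> H0
  del 225.89.147.222/32 (clear depth 32)
  + 225.89.147.222/32 (H2) depth=32
  del 9.83.243.0/24 (clear depth 24)
  lookup 225.80.16.182: bits 111000010101 walk d0:H3→d1:-→d2:-→d3:-→d4:-→d5:-→d6:-→d7:-→d8:-→d9:-→d10:-→d11:-→d12:H2 -> H2
  lookup 9.80.91.190: bits 00001001010100 walk d0:H3→d1:-→d2:-→d3:-→d4:-→d5:-→d6:-→d7:-→d8:H0→d9:-→d10:-→d11:-→d12:H1→d13:-→d14:- -> H1

== LOOKUPS ==
["H2","H3","H0","H2","H0","H2","H2","H3","H1","H0","H2","H1","H0","H3","H0","H0","H2","H1"]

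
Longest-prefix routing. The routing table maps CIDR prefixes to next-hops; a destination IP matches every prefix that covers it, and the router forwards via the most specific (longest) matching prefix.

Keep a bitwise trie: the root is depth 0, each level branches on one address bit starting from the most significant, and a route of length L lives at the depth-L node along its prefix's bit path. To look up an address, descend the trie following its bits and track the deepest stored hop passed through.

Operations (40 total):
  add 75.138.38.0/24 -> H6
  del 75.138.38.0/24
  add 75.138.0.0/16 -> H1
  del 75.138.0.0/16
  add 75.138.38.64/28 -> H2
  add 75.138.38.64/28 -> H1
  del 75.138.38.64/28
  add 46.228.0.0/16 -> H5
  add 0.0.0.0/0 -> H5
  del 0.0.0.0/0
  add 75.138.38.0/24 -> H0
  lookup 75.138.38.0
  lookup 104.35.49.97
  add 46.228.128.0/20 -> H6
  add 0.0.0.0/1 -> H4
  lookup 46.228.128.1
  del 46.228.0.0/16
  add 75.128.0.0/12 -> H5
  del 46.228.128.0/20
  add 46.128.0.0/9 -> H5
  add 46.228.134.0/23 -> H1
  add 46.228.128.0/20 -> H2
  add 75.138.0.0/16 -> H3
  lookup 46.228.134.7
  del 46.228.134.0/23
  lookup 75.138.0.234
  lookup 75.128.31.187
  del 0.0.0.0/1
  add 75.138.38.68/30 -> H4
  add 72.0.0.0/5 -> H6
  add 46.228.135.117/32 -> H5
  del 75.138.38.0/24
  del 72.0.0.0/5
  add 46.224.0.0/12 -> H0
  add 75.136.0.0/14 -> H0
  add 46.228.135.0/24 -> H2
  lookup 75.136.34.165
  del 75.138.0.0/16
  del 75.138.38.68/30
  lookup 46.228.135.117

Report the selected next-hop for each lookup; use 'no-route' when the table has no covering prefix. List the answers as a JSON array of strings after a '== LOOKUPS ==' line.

Process each operation:
  add 75.138.38.0/24 -> H6 at depth 24
  - 75.138.38.0/24 clear@24
  add 75.138.0.0/16 -> H1 at depth 16
  - 75.138.0.0/16 clear@16
  add 75.138.38.64/28 -> H2 at depth 28
  add 75.138.38.64/28 -> H1 at depth 28
  - 75.138.38.64/28 clear@28
  add 46.228.0.0/16 -> H5 at depth 16
  add 0.0.0.0/0 -> H5 at depth 0
  - 0.0.0.0/0 clear@0
  add 75.138.38.0/24 -> H0 at depth 24
  lookup 75.138.38.0: bits 0100101110001010001001100 walk d0:-→d1:-→d2:-→d3:-→d4:-→d5:-→d6:-→d7:-→d8:-→d9:-→d10:-→d11:-→d12:-→d13:-→d14:-→d15:-→d16:-→d17:-→d18:-→d19:-→d20:-→d21:-→d22:-→d23:-→d24:H0→d25:- -> H0
  lookup 104.35.49.97: bits 01 walk d0:-→d1:-→d2:- -> no-route
  add 46.228.128.0/20 -> H6 at depth 20
  add 0.0.0.0/1 -> H4 at depth 1
  lookup 46.228.128.1: bits 00101110111001001000 walk d0:-→d1:H4→d2:-→d3:-→d4:-→d5:-→d6:-→d7:-→d8:-→d9:-→d10:-→d11:-→d12:-→d13:-→d14:-→d15:-→d16:H5→d17:-→d18:-→d19:-→d20:H6 -> H6
  - 46.228.0.0/16 clear@16
  add 75.128.0.0/12 -> H5 at depth 12
  - 46.228.128.0/20 clear@20
  add 46.128.0.0/9 -> H5 at depth 9
  add 46.228.134.0/23 -> H1 at depth 23
  add 46.228.128.0/20 -> H2 at depth 20
  add 75.138.0.0/16 -> H3 at depth 16
  lookup 46.228.134.7: bits 00101110111001001000011 walk d0:-→d1:H4→d2:-→d3:-→d4:-→d5:-→d6:-→d7:-→d8:-→d9:H5→d10:-→d11:-→d12:-→d13:-→d14:-→d15:-→d16:-→d17:-→d18:-→d19:-→d20:H2→d21:-→d22:-→d23:H1 -> H1
  - 46.228.134.0/23 clear@23
  lookup 75.138.0.234: bits 010010111000101000 walk d0:-→d1:H4→d2:-→d3:-→d4:-→d5:-→d6:-→d7:-→d8:-→d9:-→d10:-→d11:-→d12:H5→d13:-→d14:-→d15:-→d16:H3→d17:-→d18:- -> H3
  lookup 75.128.31.187: bits 010010111000 walk d0:-→d1:H4→d2:-→d3:-→d4:-→d5:-→d6:-→d7:-→d8:-→d9:-→d10:-→d11:-→d12:H5 -> H5
  - 0.0.0.0/1 clear@1
  add 75.138.38.68/30 -> H4 at depth 30
  add 72.0.0.0/5 -> H6 at depth 5
  add 46.228.135.117/32 -> H5 at depth 32
  - 75.138.38.0/24 clear@24
  - 72.0.0.0/5 clear@5
  add 46.224.0.0/12 -> H0 at depth 12
  add 75.136.0.0/14 -> H0 at depth 14
  add 46.228.135.0/24 -> H2 at depth 24
  lookup 75.136.34.165: bits 01001011100010 walk d0:-→d1:-→d2:-→d3:-→d4:-→d5:-→d6:-→d7:-→d8:-→d9:-→d10:-→d11:-→d12:H5→d13:-→d14:H0 -> H0
  - 75.138.0.0/16 clear@16
  - 75.138.38.68/30 clear@30
  lookup 46.228.135.117: bits 00101110111001001000011101110101 walk d0:-→d1:-→d2:-→d3:-→d4:-→d5:-→d6:-→d7:-→d8:-→d9:H5→d10:-→d11:-→d12:H0→d13:-→d14:-→d15:-→d16:-→d17:-→d18:-→d19:-→d20:H2→d21:-→d22:-→d23:-→d24:H2→d25:-→d26:-→d27:-→d28:-→d29:-→d30:-→d31:-→d32:H5 -> H5

== LOOKUPS ==
["H0","no-route","H6","H1","H3","H5","H0","H5"]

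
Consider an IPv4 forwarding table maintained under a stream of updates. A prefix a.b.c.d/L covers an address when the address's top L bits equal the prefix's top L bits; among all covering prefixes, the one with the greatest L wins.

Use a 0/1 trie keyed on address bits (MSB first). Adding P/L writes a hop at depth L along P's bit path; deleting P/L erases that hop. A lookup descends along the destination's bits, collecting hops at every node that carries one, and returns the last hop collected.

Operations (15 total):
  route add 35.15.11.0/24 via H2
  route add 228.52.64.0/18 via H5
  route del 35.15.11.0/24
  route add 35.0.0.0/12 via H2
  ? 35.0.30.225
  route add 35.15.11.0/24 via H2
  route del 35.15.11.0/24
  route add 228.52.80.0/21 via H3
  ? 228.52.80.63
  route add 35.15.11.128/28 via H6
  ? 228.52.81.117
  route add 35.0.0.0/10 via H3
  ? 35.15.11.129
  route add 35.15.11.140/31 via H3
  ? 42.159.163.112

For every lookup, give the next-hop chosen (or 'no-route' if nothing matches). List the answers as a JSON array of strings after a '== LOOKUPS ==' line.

Process each operation:
  + 35.15.11.0/24 (H2) depth=24
  + 228.52.64.0/18 (H5) depth=18
  del 35.15.11.0/24 (clear depth 24)
  + 35.0.0.0/12 (H2) depth=12
  ? 35.0.30.225  path d0:-→d1:-→d2:-→d3:-→d4:-→d5:-→d6:-→d7:-→d8:-→d9:-→d10:-→d11:-→d12:H2  best=H2
  + 35.15.11.0/24 (H2) depth=24
  del 35.15.11.0/24 (clear depth 24)
  + 228.52.80.0/21 (H3) depth=21
  ? 228.52.80.63  path d0:-→d1:-→d2:-→d3:-→d4:-→d5:-→d6:-→d7:-→d8:-→d9:-→d10:-→d11:-→d12:-→d13:-→d14:-→d15:-→d16:-→d17:-→d18:H5→d19:-→d20:-→d21:H3  best=H3
  + 35.15.11.128/28 (H6) depth=28
  ? 228.52.81.117  path d0:-→d1:-→d2:-→d3:-→d4:-→d5:-→d6:-→d7:-→d8:-→d9:-→d10:-→d11:-→d12:-→d13:-→d14:-→d15:-→d16:-→d17:-→d18:H5→d19:-→d20:-→d21:H3  best=H3
  + 35.0.0.0/10 (H3) depth=10
  ? 35.15.11.129  path d0:-→d1:-→d2:-→d3:-→d4:-→d5:-→d6:-→d7:-→d8:-→d9:-→d10:H3→d11:-→d12:H2→d13:-→d14:-→d15:-→d16:-→d17:-→d18:-→d19:-→d20:-→d21:-→d22:-→d23:-→d24:-→d25:-→d26:-→d27:-→d28:H6  best=H6
  + 35.15.11.140/31 (H3) depth=31
  ? 42.159.163.112  path d0:-→d1:-→d2:-→d3:-→d4:-  best=no-route

== LOOKUPS ==
["H2","H3","H3","H6","no-route"]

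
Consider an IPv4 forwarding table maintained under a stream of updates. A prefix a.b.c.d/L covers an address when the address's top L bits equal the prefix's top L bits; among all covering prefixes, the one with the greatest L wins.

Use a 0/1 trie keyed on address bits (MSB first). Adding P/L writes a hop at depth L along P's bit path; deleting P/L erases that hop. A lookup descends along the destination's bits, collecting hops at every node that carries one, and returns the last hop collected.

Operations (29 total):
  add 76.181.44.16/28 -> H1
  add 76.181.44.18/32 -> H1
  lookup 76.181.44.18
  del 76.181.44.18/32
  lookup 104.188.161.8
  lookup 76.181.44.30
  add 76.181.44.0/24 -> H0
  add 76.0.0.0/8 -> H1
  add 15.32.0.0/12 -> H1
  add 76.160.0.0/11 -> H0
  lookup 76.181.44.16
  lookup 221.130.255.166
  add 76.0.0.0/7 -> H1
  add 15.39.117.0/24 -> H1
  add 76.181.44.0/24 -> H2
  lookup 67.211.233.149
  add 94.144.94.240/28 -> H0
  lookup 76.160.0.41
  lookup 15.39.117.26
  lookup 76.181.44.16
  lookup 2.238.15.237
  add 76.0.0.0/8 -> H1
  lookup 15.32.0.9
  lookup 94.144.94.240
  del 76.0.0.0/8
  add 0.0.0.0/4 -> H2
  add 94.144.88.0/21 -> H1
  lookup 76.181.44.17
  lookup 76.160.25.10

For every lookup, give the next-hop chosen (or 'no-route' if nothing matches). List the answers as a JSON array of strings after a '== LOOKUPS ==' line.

Trace:
  + 76.181.44.16/28 (H1) depth=28
  + 76.181.44.18/32 (H1) depth=32
  lookup 76.181.44.18: bits 01001100101101010010110000010010 walk d0:-→d1:-→d2:-→d3:-→d4:-→d5:-→d6:-→d7:-→d8:-→d9:-→d10:-→d11:-→d12:-→d13:-→d14:-→d15:-→d16:-→d17:-→d18:-→d19:-→d20:-→d21:-→d22:-→d23:-→d24:-→d25:-→d26:-→d27:-→d28:H1→d29:-→d30:-→d31:-→d32:H1 -> H1
  del 76.181.44.18/32 (clear depth 32)
  lookup 104.188.161.8: bits 01 walk d0:-→d1:-→d2:- -> no-route
  lookup 76.181.44.30: bits 0100110010110101001011000001 walk d0:-→d1:-→d2:-→d3:-→d4:-→d5:-→d6:-→d7:-→d8:-→d9:-→d10:-→d11:-→d12:-→d13:-→d14:-→d15:-→d16:-→d17:-→d18:-→d19:-→d20:-→d21:-→d22:-→d23:-→d24:-→d25:-→d26:-→d27:-→d28:H1 -> H1
  + 76.181.44.0/24 (H0) depth=24
  + 76.0.0.0/8 (H1) depth=8
  + 15.32.0.0/12 (H1) depth=12
  + 76.160.0.0/11 (H0) depth=11
  lookup 76.181.44.16: bits 010011001011010100101100000100 walk d0:-→d1:-→d2:-→d3:-→d4:-→d5:-→d6:-→d7:-→d8:H1→d9:-→d10:-→d11:H0→d12:-→d13:-→d14:-→d15:-→d16:-→d17:-→d18:-→d19:-→d20:-→d21:-→d22:-→d23:-→d24:H0→d25:-→d26:-→d27:-→d28:H1→d29:-→d30:- -> H1
  lookup 221.130.255.166: bits ε walk d0:- -> no-route
  + 76.0.0.0/7 (H1) depth=7
  + 15.39.117.0/24 (H1) depth=24
  + 76.181.44.0/24 (H2) depth=24
  lookup 67.211.233.149: bits 0100 walk d0:-→d1:-→d2:-→d3:-→d4:- -> no-route
  + 94.144.94.240/28 (H0) depth=28
  lookup 76.160.0.41: bits 01001100101 walk d0:-→d1:-→d2:-→d3:-→d4:-→d5:-→d6:-→d7:H1→d8:H1→d9:-→d10:-→d11:H0 -> H0
  lookup 15.39.117.26: bits 000011110010011101110101 walk d0:-→d1:-→d2:-→d3:-→d4:-→d5:-→d6:-→d7:-→d8:-→d9:-→d10:-→d11:-→d12:H1→d13:-→d14:-→d15:-→d16:-→d17:-→d18:-→d19:-→d20:-→d21:-→d22:-→d23:-→d24:H1 -> H1
  lookup 76.181.44.16: bits 010011001011010100101100000100 walk d0:-→d1:-→d2:-→d3:-→d4:-→d5:-→d6:-→d7:H1→d8:H1→d9:-→d10:-→d11:H0→d12:-→d13:-→d14:-→d15:-→d16:-→d17:-→d18:-→d19:-→d20:-→d21:-→d22:-→d23:-→d24:H2→d25:-→d26:-→d27:-→d28:H1→d29:-→d30:- -> H1
  lookup 2.238.15.237: bits 0000 walk d0:-→d1:-→d2:-→d3:-→d4:- -> no-route
  + 76.0.0.0/8 (H1) depth=8
  lookup 15.32.0.9: bits 0000111100100 walk d0:-→d1:-→d2:-→d3:-→d4:-→d5:-→d6:-→d7:-→d8:-→d9:-→d10:-→d11:-→d12:H1→d13:- -> H1
  lookup 94.144.94.240: bits 0101111010010000010111101111 walk d0:-→d1:-→d2:-→d3:-→d4:-→d5:-→d6:-→d7:-→d8:-→d9:-→d10:-→d11:-→d12:-→d13:-→d14:-→d15:-→d16:-→d17:-→d18:-→d19:-→d20:-→d21:-→d22:-→d23:-→d24:-→d25:-→d26:-→d27:-→d28:H0 -> H0
  del 76.0.0.0/8 (clear depth 8)
  + 0.0.0.0/4 (H2) depth=4
  + 94.144.88.0/21 (H1) depth=21
  lookup 76.181.44.17: bits 010011001011010100101100000100 walk d0:-→d1:-→d2:-→d3:-→d4:-→d5:-→d6:-→d7:H1→d8:-→d9:-→d10:-→d11:H0→d12:-→d13:-→d14:-→d15:-→d16:-→d17:-→d18:-→d19:-→d20:-→d21:-→d22:-→d23:-→d24:H2→d25:-→d26:-→d27:-→d28:H1→d29:-→d30:- -> H1
  lookup 76.160.25.10: bits 01001100101 walk d0:-→d1:-→d2:-→d3:-→d4:-→d5:-→d6:-→d7:H1→d8:-→d9:-→d10:-→d11:H0 -> H0

== LOOKUPS ==
["H1","no-route","H1","H1","no-route","no-route","H0","H1","H1","no-route","H1","H0","H1","H0"]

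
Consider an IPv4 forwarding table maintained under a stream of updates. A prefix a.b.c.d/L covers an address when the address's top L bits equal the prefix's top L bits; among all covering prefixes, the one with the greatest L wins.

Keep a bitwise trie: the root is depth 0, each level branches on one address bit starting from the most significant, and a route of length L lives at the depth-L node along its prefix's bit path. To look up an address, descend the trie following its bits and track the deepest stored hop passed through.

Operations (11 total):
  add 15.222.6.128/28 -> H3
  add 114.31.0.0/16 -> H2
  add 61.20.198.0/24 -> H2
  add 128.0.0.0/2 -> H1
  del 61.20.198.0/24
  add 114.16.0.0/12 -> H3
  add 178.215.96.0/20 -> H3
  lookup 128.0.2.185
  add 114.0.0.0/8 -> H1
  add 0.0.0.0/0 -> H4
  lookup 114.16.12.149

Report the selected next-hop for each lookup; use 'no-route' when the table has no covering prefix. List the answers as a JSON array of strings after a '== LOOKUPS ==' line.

Apply in order:
  + 15.222.6.128/28 (H3) depth=28
  + 114.31.0.0/16 (H2) depth=16
  + 61.20.198.0/24 (H2) depth=24
  + 128.0.0.0/2 (H1) depth=2
  del 61.20.198.0/24 (clear depth 24)
  + 114.16.0.0/12 (H3) depth=12
  + 178.215.96.0/20 (H3) depth=20
  ? 128.0.2.185  path d0:-→d1:-→d2:H1  best=H1
  + 114.0.0.0/8 (H1) depth=8
  + 0.0.0.0/0 (H4) depth=0
  ? 114.16.12.149  path d0:H4→d1:-→d2:-→d3:-→d4:-→d5:-→d6:-→d7:-→d8:H1→d9:-→d10:-→d11:-→d12:H3  best=H3

== LOOKUPS ==
["H1","H3"]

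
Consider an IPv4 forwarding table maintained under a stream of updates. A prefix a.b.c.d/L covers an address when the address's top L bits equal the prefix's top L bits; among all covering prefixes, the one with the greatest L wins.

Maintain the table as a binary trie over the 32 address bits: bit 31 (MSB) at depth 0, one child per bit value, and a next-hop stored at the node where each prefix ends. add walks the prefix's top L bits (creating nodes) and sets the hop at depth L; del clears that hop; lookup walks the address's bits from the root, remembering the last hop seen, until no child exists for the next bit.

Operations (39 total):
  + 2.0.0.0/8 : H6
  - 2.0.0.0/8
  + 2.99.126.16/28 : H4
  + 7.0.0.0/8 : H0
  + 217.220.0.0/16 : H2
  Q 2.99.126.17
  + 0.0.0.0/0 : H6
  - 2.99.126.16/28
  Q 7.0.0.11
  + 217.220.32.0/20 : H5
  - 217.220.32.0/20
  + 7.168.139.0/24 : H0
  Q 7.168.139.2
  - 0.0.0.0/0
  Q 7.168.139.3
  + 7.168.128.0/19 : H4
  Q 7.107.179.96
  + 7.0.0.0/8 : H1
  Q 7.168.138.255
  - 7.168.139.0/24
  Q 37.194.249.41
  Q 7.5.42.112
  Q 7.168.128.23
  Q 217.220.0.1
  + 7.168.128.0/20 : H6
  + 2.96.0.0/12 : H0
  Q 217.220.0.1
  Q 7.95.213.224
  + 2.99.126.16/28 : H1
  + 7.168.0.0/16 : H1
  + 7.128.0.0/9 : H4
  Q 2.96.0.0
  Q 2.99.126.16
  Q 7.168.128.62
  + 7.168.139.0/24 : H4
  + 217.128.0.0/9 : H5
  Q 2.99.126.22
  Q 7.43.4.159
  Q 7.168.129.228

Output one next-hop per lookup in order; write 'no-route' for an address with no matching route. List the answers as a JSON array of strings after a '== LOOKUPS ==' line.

Trace:
  + 2.0.0.0/8 (H6) depth=8
  del 2.0.0.0/8 (clear depth 8)
  + 2.99.126.16/28 (H4) depth=28
  + 7.0.0.0/8 (H0) depth=8
  + 217.220.0.0/16 (H2) depth=16
  Q 2.99.126.17: descend 0000001001100011011111100001 ; hops seen [H4] ; pick H4
  + 0.0.0.0/0 (H6) depth=0
  del 2.99.126.16/28 (clear depth 28)
  Q 7.0.0.11: descend 00000111 ; hops seen [H6,H0] ; pick H0
  + 217.220.32.0/20 (H5) depth=20
  del 217.220.32.0/20 (clear depth 20)
  + 7.168.139.0/24 (H0) depth=24
  Q 7.168.139.2: descend 000001111010100010001011 ; hops seen [H6,H0,H0] ; pick H0
  del 0.0.0.0/0 (clear depth 0)
  Q 7.168.139.3: descend 000001111010100010001011 ; hops seen [H0,H0] ; pick H0
  + 7.168.128.0/19 (H4) depth=19
  Q 7.107.179.96: descend 00000111 ; hops seen [H0] ; pick H0
  + 7.0.0.0/8 (H1) depth=8
  Q 7.168.138.255: descend 00000111101010001000101 ; hops seen [H1,H4] ; pick H4
  del 7.168.139.0/24 (clear depth 24)
  Q 37.194.249.41: descend 00 ; hops seen [∅] ; pick no-route
  Q 7.5.42.112: descend 00000111 ; hops seen [H1] ; pick H1
  Q 7.168.128.23: descend 00000111101010001000 ; hops seen [H1,H4] ; pick H4
  Q 217.220.0.1: descend 110110011101110000 ; hops seen [H2] ; pick H2
  + 7.168.128.0/20 (H6) depth=20
  + 2.96.0.0/12 (H0) depth=12
  Q 217.220.0.1: descend 110110011101110000 ; hops seen [H2] ; pick H2
  Q 7.95.213.224: descend 00000111 ; hops seen [H1] ; pick H1
  + 2.99.126.16/28 (H1) depth=28
  + 7.168.0.0/16 (H1) depth=16
  + 7.128.0.0/9 (H4) depth=9
  Q 2.96.0.0: descend 00000010011000 ; hops seen [H0] ; pick H0
  Q 2.99.126.16: descend 0000001001100011011111100001 ; hops seen [H0,H1] ; pick H1
  Q 7.168.128.62: descend 00000111101010001000 ; hops seen [H1,H4,H1,H4,H6] ; pick H6
  + 7.168.139.0/24 (H4) depth=24
  + 217.128.0.0/9 (H5) depth=9
  Q 2.99.126.22: descend 0000001001100011011111100001 ; hops seen [H0,H1] ; pick H1
  Q 7.43.4.159: descend 00000111 ; hops seen [H1] ; pick H1
  Q 7.168.129.228: descend 00000111101010001000 ; hops seen [H1,H4,H1,H4,H6] ; pick H6

== LOOKUPS ==
["H4","H0","H0","H0","H0","H4","no-route","H1","H4","H2","H2","H1","H0","H1","H6","H1","H1","H6"]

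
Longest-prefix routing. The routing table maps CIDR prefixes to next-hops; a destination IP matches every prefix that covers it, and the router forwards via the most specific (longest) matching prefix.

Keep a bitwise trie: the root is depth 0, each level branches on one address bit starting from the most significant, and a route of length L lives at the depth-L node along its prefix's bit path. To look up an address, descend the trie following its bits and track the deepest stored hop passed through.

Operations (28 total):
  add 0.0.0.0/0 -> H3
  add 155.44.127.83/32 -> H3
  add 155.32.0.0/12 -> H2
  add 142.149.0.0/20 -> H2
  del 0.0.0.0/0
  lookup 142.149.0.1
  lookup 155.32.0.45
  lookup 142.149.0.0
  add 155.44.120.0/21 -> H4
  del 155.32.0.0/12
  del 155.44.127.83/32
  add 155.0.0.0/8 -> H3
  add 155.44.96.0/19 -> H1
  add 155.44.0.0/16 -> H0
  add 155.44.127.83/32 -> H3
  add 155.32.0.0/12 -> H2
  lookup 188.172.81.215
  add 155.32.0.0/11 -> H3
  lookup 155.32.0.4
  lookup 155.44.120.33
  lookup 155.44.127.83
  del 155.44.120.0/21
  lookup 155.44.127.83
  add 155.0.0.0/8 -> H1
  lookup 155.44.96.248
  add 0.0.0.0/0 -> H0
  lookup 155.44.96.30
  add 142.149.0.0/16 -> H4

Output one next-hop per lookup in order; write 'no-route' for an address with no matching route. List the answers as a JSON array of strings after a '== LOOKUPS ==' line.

Process each operation:
  + 0.0.0.0/0 (H3) depth=0
  + 155.44.127.83/32 (H3) depth=32
  + 155.32.0.0/12 (H2) depth=12
  + 142.149.0.0/20 (H2) depth=20
  - 0.0.0.0/0 clear@0
  ? 142.149.0.1  path d0:-→d1:-→d2:-→d3:-→d4:-→d5:-→d6:-→d7:-→d8:-→d9:-→d10:-→d11:-→d12:-→d13:-→d14:-→d15:-→d16:-→d17:-→d18:-→d19:-→d20:H2  best=H2
  ? 155.32.0.45  path d0:-→d1:-→d2:-→d3:-→d4:-→d5:-→d6:-→d7:-→d8:-→d9:-→d10:-→d11:-→d12:H2  best=H2
  ? 142.149.0.0  path d0:-→d1:-→d2:-→d3:-→d4:-→d5:-→d6:-→d7:-→d8:-→d9:-→d10:-→d11:-→d12:-→d13:-→d14:-→d15:-→d16:-→d17:-→d18:-→d19:-→d20:H2  best=H2
  + 155.44.120.0/21 (H4) depth=21
  - 155.32.0.0/12 clear@12
  - 155.44.127.83/32 clear@32
  + 155.0.0.0/8 (H3) depth=8
  + 155.44.96.0/19 (H1) depth=19
  + 155.44.0.0/16 (H0) depth=16
  + 155.44.127.83/32 (H3) depth=32
  + 155.32.0.0/12 (H2) depth=12
  ? 188.172.81.215  path d0:-→d1:-→d2:-  best=no-route
  + 155.32.0.0/11 (H3) depth=11
  ? 155.32.0.4  path d0:-→d1:-→d2:-→d3:-→d4:-→d5:-→d6:-→d7:-→d8:H3→d9:-→d10:-→d11:H3→d12:H2  best=H2
  ? 155.44.120.33  path d0:-→d1:-→d2:-→d3:-→d4:-→d5:-→d6:-→d7:-→d8:H3→d9:-→d10:-→d11:H3→d12:H2→d13:-→d14:-→d15:-→d16:H0→d17:-→d18:-→d19:H1→d20:-→d21:H4  best=H4
  ? 155.44.127.83  path d0:-→d1:-→d2:-→d3:-→d4:-→d5:-→d6:-→d7:-→d8:H3→d9:-→d10:-→d11:H3→d12:H2→d13:-→d14:-→d15:-→d16:H0→d17:-→d18:-→d19:H1→d20:-→d21:H4→d22:-→d23:-→d24:-→d25:-→d26:-→d27:-→d28:-→d29:-→d30:-→d31:-→d32:H3  best=H3
  - 155.44.120.0/21 clear@21
  ? 155.44.127.83  path d0:-→d1:-→d2:-→d3:-→d4:-→d5:-→d6:-→d7:-→d8:H3→d9:-→d10:-→d11:H3→d12:H2→d13:-→d14:-→d15:-→d16:H0→d17:-→d18:-→d19:H1→d20:-→d21:-→d22:-→d23:-→d24:-→d25:-→d26:-→d27:-→d28:-→d29:-→d30:-→d31:-→d32:H3  best=H3
  + 155.0.0.0/8 (H1) depth=8
  ? 155.44.96.248  path d0:-→d1:-→d2:-→d3:-→d4:-→d5:-→d6:-→d7:-→d8:H1→d9:-→d10:-→d11:H3→d12:H2→d13:-→d14:-→d15:-→d16:H0→d17:-→d18:-→d19:H1  best=H1
  + 0.0.0.0/0 (H0) depth=0
  ? 155.44.96.30  path d0:H0→d1:-→d2:-→d3:-→d4:-→d5:-→d6:-→d7:-→d8:H1→d9:-→d10:-→d11:H3→d12:H2→d13:-→d14:-→d15:-→d16:H0→d17:-→d18:-→d19:H1  best=H1
  + 142.149.0.0/16 (H4) depth=16

== LOOKUPS ==
["H2","H2","H2","no-route","H2","H4","H3","H3","H1","H1"]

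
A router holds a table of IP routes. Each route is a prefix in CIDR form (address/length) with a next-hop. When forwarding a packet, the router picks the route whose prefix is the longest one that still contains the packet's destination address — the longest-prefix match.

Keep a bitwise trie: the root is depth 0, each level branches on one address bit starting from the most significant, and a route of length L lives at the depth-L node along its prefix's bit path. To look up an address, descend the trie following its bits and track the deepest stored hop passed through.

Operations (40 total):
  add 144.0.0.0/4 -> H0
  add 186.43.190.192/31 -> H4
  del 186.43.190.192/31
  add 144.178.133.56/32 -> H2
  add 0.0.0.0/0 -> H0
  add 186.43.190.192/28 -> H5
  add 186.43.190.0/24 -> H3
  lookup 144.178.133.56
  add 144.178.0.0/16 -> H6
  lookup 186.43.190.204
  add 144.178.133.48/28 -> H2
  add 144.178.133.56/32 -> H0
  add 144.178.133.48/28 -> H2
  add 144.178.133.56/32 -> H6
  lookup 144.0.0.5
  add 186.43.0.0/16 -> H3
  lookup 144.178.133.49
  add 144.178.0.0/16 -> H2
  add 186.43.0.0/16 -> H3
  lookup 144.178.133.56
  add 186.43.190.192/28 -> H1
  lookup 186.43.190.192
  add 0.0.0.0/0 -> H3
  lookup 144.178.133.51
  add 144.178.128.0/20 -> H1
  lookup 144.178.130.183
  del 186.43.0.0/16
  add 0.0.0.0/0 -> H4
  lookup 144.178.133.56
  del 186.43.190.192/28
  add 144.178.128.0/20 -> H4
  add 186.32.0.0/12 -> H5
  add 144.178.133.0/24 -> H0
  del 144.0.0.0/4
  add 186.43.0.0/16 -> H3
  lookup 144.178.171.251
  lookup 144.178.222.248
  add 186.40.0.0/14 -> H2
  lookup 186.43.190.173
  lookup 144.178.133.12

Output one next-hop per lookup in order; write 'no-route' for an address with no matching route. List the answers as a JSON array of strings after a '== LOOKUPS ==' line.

Trace:
  + 144.0.0.0/4 (H0) depth=4
  + 186.43.190.192/31 (H4) depth=31
  - 186.43.190.192/31 clear@31
  + 144.178.133.56/32 (H2) depth=32
  + 0.0.0.0/0 (H0) depth=0
  + 186.43.190.192/28 (H5) depth=28
  + 186.43.190.0/24 (H3) depth=24
  lookup 144.178.133.56: bits 10010000101100101000010100111000 walk d0:H0→d1:-→d2:-→d3:-→d4:H0→d5:-→d6:-→d7:-→d8:-→d9:-→d10:-→d11:-→d12:-→d13:-→d14:-→d15:-→d16:-→d17:-→d18:-→d19:-→d20:-→d21:-→d22:-→d23:-→d24:-→d25:-→d26:-→d27:-→d28:-→d29:-→d30:-→d31:-→d32:H2 -> H2
  + 144.178.0.0/16 (H6) depth=16
  lookup 186.43.190.204: bits 1011101000101011101111101100 walk d0:H0→d1:-→d2:-→d3:-→d4:-→d5:-→d6:-→d7:-→d8:-→d9:-→d10:-→d11:-→d12:-→d13:-→d14:-→d15:-→d16:-→d17:-→d18:-→d19:-→d20:-→d21:-→d22:-→d23:-→d24:H3→d25:-→d26:-→d27:-→d28:H5 -> H5
  + 144.178.133.48/28 (H2) depth=28
  + 144.178.133.56/32 (H0) depth=32
  + 144.178.133.48/28 (H2) depth=28
  + 144.178.133.56/32 (H6) depth=32
  lookup 144.0.0.5: bits 10010000 walk d0:H0→d1:-→d2:-→d3:-→d4:H0→d5:-→d6:-→d7:-→d8:- -> H0
  + 186.43.0.0/16 (H3) depth=16
  lookup 144.178.133.49: bits 1001000010110010100001010011 walk d0:H0→d1:-→d2:-→d3:-→d4:H0→d5:-→d6:-→d7:-→d8:-→d9:-→d10:-→d11:-→d12:-→d13:-→d14:-→d15:-→d16:H6→d17:-→d18:-→d19:-→d20:-→d21:-→d22:-→d23:-→d24:-→d25:-→d26:-→d27:-→d28:H2 -> H2
  + 144.178.0.0/16 (H2) depth=16
  + 186.43.0.0/16 (H3) depth=16
  lookup 144.178.133.56: bits 10010000101100101000010100111000 walk d0:H0→d1:-→d2:-→d3:-→d4:H0→d5:-→d6:-→d7:-→d8:-→d9:-→d10:-→d11:-→d12:-→d13:-→d14:-→d15:-→d16:H2→d17:-→d18:-→d19:-→d20:-→d21:-→d22:-→d23:-→d24:-→d25:-→d26:-→d27:-→d28:H2→d29:-→d30:-→d31:-→d32:H6 -> H6
  + 186.43.190.192/28 (H1) depth=28
  lookup 186.43.190.192: bits 1011101000101011101111101100000 walk d0:H0→d1:-→d2:-→d3:-→d4:-→d5:-→d6:-→d7:-→d8:-→d9:-→d10:-→d11:-→d12:-→d13:-→d14:-→d15:-→d16:H3→d17:-→d18:-→d19:-→d20:-→d21:-→d22:-→d23:-→d24:H3→d25:-→d26:-→d27:-→d28:H1→d29:-→d30:-→d31:- -> H1
  + 0.0.0.0/0 (H3) depth=0
  lookup 144.178.133.51: bits 1001000010110010100001010011 walk d0:H3→d1:-→d2:-→d3:-→d4:H0→d5:-→d6:-→d7:-→d8:-→d9:-→d10:-→d11:-→d12:-→d13:-→d14:-→d15:-→d16:H2→d17:-→d18:-→d19:-→d20:-→d21:-→d22:-→d23:-→d24:-→d25:-→d26:-→d27:-→d28:H2 -> H2
  + 144.178.128.0/20 (H1) depth=20
  lookup 144.178.130.183: bits 100100001011001010000 walk d0:H3→d1:-→d2:-→d3:-→d4:H0→d5:-→d6:-→d7:-→d8:-→d9:-→d10:-→d11:-→d12:-→d13:-→d14:-→d15:-→d16:H2→d17:-→d18:-→d19:-→d20:H1→d21:- -> H1
  - 186.43.0.0/16 clear@16
  + 0.0.0.0/0 (H4) depth=0
  lookup 144.178.133.56: bits 10010000101100101000010100111000 walk d0:H4→d1:-→d2:-→d3:-→d4:H0→d5:-→d6:-→d7:-→d8:-→d9:-→d10:-→d11:-→d12:-→d13:-→d14:-→d15:-→d16:H2→d17:-→d18:-→d19:-→d20:H1→d21:-→d22:-→d23:-→d24:-→d25:-→d26:-→d27:-→d28:H2→d29:-→d30:-→d31:-→d32:H6 -> H6
  - 186.43.190.192/28 clear@28
  + 144.178.128.0/20 (H4) depth=20
  + 186.32.0.0/12 (H5) depth=12
  + 144.178.133.0/24 (H0) depth=24
  - 144.0.0.0/4 clear@4
  + 186.43.0.0/16 (H3) depth=16
  lookup 144.178.171.251: bits 100100001011001010 walk d0:H4→d1:-→d2:-→d3:-→d4:-→d5:-→d6:-→d7:-→d8:-→d9:-→d10:-→d11:-→d12:-→d13:-→d14:-→d15:-→d16:H2→d17:-→d18:- -> H2
  lookup 144.178.222.248: bits 10010000101100101 walk d0:H4→d1:-→d2:-→d3:-→d4:-→d5:-→d6:-→d7:-→d8:-→d9:-→d10:-→d11:-→d12:-→d13:-→d14:-→d15:-→d16:H2→d17:- -> H2
  + 186.40.0.0/14 (H2) depth=14
  lookup 186.43.190.173: bits 1011101000101011101111101 walk d0:H4→d1:-→d2:-→d3:-→d4:-→d5:-→d6:-→d7:-→d8:-→d9:-→d10:-→d11:-→d12:H5→d13:-→d14:H2→d15:-→d16:H3→d17:-→d18:-→d19:-→d20:-→d21:-→d22:-→d23:-→d24:H3→d25:- -> H3
  lookup 144.178.133.12: bits 10010000101100101000010100 walk d0:H4→d1:-→d2:-→d3:-→d4:-→d5:-→d6:-→d7:-→d8:-→d9:-→d10:-→d11:-→d12:-→d13:-→d14:-→d15:-→d16:H2→d17:-→d18:-→d19:-→d20:H4→d21:-→d22:-→d23:-→d24:H0→d25:-→d26:- -> H0

== LOOKUPS ==
["H2","H5","H0","H2","H6","H1","H2","H1","H6","H2","H2","H3","H0"]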